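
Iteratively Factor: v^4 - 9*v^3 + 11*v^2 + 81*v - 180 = (v - 4)*(v^3 - 5*v^2 - 9*v + 45) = (v - 4)*(v + 3)*(v^2 - 8*v + 15) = (v - 5)*(v - 4)*(v + 3)*(v - 3)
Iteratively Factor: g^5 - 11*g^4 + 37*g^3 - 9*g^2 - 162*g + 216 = (g - 3)*(g^4 - 8*g^3 + 13*g^2 + 30*g - 72) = (g - 4)*(g - 3)*(g^3 - 4*g^2 - 3*g + 18) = (g - 4)*(g - 3)^2*(g^2 - g - 6) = (g - 4)*(g - 3)^2*(g + 2)*(g - 3)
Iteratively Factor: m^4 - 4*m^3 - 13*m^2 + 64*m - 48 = (m - 3)*(m^3 - m^2 - 16*m + 16) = (m - 3)*(m - 1)*(m^2 - 16) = (m - 3)*(m - 1)*(m + 4)*(m - 4)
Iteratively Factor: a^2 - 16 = (a + 4)*(a - 4)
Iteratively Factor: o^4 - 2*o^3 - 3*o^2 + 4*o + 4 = (o + 1)*(o^3 - 3*o^2 + 4) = (o + 1)^2*(o^2 - 4*o + 4) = (o - 2)*(o + 1)^2*(o - 2)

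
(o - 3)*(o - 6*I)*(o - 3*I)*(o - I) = o^4 - 3*o^3 - 10*I*o^3 - 27*o^2 + 30*I*o^2 + 81*o + 18*I*o - 54*I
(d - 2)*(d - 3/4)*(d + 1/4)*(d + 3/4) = d^4 - 7*d^3/4 - 17*d^2/16 + 63*d/64 + 9/32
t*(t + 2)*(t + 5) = t^3 + 7*t^2 + 10*t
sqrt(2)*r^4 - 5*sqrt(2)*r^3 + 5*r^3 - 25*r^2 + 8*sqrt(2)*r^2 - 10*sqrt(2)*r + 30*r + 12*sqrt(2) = (r - 3)*(r - 2)*(r + 2*sqrt(2))*(sqrt(2)*r + 1)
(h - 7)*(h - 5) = h^2 - 12*h + 35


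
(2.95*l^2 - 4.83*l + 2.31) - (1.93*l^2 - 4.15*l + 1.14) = 1.02*l^2 - 0.68*l + 1.17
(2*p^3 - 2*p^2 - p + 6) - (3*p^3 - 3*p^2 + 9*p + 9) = -p^3 + p^2 - 10*p - 3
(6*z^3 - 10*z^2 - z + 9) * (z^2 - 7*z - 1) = 6*z^5 - 52*z^4 + 63*z^3 + 26*z^2 - 62*z - 9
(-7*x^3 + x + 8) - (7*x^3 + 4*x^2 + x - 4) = -14*x^3 - 4*x^2 + 12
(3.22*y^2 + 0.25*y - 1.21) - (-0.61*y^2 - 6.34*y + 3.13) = 3.83*y^2 + 6.59*y - 4.34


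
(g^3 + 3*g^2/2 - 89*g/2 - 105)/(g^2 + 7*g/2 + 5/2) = (g^2 - g - 42)/(g + 1)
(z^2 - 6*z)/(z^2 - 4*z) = (z - 6)/(z - 4)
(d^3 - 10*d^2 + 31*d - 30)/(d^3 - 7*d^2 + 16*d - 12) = (d - 5)/(d - 2)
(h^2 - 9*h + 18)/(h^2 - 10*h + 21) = (h - 6)/(h - 7)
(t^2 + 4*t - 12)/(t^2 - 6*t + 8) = (t + 6)/(t - 4)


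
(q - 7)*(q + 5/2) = q^2 - 9*q/2 - 35/2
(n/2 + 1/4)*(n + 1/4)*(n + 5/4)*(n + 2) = n^4/2 + 2*n^3 + 81*n^2/32 + 73*n/64 + 5/32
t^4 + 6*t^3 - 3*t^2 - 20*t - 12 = (t - 2)*(t + 1)^2*(t + 6)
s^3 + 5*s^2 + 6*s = s*(s + 2)*(s + 3)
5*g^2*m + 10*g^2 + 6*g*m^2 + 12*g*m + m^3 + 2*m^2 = (g + m)*(5*g + m)*(m + 2)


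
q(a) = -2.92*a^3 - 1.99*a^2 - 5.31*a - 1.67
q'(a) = -8.76*a^2 - 3.98*a - 5.31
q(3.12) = -126.29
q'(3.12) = -103.00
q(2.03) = -45.08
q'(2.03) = -49.49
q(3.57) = -178.85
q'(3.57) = -131.16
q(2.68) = -86.40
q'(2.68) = -78.89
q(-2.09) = 27.39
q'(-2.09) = -35.26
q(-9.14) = 2110.19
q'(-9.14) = -700.74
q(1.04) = -12.63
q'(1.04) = -18.92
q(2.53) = -75.13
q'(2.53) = -71.45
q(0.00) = -1.67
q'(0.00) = -5.31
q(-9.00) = 2013.61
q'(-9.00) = -679.05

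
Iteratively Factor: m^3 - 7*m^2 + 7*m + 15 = (m - 3)*(m^2 - 4*m - 5) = (m - 3)*(m + 1)*(m - 5)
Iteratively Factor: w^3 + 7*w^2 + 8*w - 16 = (w - 1)*(w^2 + 8*w + 16) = (w - 1)*(w + 4)*(w + 4)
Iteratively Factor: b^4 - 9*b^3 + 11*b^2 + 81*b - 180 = (b - 4)*(b^3 - 5*b^2 - 9*b + 45) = (b - 4)*(b - 3)*(b^2 - 2*b - 15) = (b - 4)*(b - 3)*(b + 3)*(b - 5)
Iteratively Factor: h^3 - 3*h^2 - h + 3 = (h + 1)*(h^2 - 4*h + 3) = (h - 3)*(h + 1)*(h - 1)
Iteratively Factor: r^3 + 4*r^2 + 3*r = (r)*(r^2 + 4*r + 3) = r*(r + 1)*(r + 3)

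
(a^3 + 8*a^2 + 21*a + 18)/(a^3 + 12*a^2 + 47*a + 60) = (a^2 + 5*a + 6)/(a^2 + 9*a + 20)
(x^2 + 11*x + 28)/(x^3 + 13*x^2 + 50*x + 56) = 1/(x + 2)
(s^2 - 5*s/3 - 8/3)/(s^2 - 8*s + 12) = (3*s^2 - 5*s - 8)/(3*(s^2 - 8*s + 12))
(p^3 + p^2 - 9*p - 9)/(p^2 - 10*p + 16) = (p^3 + p^2 - 9*p - 9)/(p^2 - 10*p + 16)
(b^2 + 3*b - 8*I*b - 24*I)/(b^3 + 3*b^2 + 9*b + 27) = (b - 8*I)/(b^2 + 9)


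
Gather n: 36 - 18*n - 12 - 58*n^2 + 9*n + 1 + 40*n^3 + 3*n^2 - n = 40*n^3 - 55*n^2 - 10*n + 25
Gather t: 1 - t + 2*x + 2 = -t + 2*x + 3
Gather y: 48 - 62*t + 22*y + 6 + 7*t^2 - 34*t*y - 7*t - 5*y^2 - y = 7*t^2 - 69*t - 5*y^2 + y*(21 - 34*t) + 54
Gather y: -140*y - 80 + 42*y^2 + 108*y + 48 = 42*y^2 - 32*y - 32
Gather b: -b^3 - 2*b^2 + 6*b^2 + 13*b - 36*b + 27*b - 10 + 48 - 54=-b^3 + 4*b^2 + 4*b - 16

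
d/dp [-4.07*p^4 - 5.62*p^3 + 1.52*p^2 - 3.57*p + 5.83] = -16.28*p^3 - 16.86*p^2 + 3.04*p - 3.57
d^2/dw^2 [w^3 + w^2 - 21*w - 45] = 6*w + 2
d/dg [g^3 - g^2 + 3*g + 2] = 3*g^2 - 2*g + 3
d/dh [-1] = 0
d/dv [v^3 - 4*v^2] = v*(3*v - 8)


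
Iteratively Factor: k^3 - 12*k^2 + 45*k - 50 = (k - 2)*(k^2 - 10*k + 25) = (k - 5)*(k - 2)*(k - 5)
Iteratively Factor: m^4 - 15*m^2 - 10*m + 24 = (m - 4)*(m^3 + 4*m^2 + m - 6) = (m - 4)*(m - 1)*(m^2 + 5*m + 6) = (m - 4)*(m - 1)*(m + 2)*(m + 3)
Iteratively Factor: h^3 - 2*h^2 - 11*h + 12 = (h - 4)*(h^2 + 2*h - 3) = (h - 4)*(h + 3)*(h - 1)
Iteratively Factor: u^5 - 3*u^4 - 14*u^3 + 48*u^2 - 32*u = (u - 1)*(u^4 - 2*u^3 - 16*u^2 + 32*u) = (u - 1)*(u + 4)*(u^3 - 6*u^2 + 8*u) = (u - 2)*(u - 1)*(u + 4)*(u^2 - 4*u) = (u - 4)*(u - 2)*(u - 1)*(u + 4)*(u)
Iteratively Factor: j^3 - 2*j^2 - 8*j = (j)*(j^2 - 2*j - 8) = j*(j - 4)*(j + 2)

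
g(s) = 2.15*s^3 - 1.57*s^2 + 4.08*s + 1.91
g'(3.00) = 52.71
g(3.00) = 58.07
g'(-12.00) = 970.56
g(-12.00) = -3988.33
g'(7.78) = 370.06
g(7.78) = 951.08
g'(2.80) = 45.86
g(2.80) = 48.22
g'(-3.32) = 85.60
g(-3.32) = -107.62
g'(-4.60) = 155.01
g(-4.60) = -259.35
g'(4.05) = 97.16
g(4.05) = 135.51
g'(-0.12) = 4.55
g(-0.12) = 1.39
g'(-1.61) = 25.85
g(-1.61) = -17.70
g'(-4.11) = 125.94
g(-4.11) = -190.65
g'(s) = 6.45*s^2 - 3.14*s + 4.08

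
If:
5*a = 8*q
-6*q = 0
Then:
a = 0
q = 0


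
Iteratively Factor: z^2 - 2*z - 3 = (z - 3)*(z + 1)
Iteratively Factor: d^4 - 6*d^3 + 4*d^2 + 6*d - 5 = (d + 1)*(d^3 - 7*d^2 + 11*d - 5) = (d - 5)*(d + 1)*(d^2 - 2*d + 1) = (d - 5)*(d - 1)*(d + 1)*(d - 1)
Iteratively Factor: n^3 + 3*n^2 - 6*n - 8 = (n + 1)*(n^2 + 2*n - 8) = (n - 2)*(n + 1)*(n + 4)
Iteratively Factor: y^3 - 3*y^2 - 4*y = (y)*(y^2 - 3*y - 4) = y*(y - 4)*(y + 1)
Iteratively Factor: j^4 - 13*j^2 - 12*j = (j + 1)*(j^3 - j^2 - 12*j) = (j + 1)*(j + 3)*(j^2 - 4*j) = (j - 4)*(j + 1)*(j + 3)*(j)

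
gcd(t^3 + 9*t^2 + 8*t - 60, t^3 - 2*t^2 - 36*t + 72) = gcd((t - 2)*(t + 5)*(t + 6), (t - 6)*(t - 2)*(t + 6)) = t^2 + 4*t - 12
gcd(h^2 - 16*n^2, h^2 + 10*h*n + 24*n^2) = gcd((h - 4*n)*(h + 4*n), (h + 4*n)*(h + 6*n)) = h + 4*n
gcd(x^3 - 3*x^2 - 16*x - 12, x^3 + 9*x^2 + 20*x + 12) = x^2 + 3*x + 2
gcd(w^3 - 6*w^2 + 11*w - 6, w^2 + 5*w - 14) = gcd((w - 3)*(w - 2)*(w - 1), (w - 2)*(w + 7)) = w - 2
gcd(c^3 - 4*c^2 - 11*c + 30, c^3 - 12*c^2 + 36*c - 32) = c - 2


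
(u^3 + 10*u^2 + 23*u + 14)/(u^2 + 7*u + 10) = (u^2 + 8*u + 7)/(u + 5)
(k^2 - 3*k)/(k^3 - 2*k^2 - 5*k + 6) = k/(k^2 + k - 2)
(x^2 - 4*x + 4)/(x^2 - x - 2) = (x - 2)/(x + 1)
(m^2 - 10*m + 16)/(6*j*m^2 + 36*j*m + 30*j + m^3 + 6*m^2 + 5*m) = (m^2 - 10*m + 16)/(6*j*m^2 + 36*j*m + 30*j + m^3 + 6*m^2 + 5*m)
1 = 1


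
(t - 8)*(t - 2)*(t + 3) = t^3 - 7*t^2 - 14*t + 48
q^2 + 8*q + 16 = (q + 4)^2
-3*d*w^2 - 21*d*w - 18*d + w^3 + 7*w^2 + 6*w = (-3*d + w)*(w + 1)*(w + 6)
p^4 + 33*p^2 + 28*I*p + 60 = (p - 6*I)*(p - I)*(p + 2*I)*(p + 5*I)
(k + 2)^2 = k^2 + 4*k + 4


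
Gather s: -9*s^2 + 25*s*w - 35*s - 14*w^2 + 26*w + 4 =-9*s^2 + s*(25*w - 35) - 14*w^2 + 26*w + 4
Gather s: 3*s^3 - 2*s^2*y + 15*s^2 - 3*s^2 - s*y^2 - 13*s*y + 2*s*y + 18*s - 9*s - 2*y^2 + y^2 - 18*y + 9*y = 3*s^3 + s^2*(12 - 2*y) + s*(-y^2 - 11*y + 9) - y^2 - 9*y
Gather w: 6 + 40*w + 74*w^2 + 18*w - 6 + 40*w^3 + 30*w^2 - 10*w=40*w^3 + 104*w^2 + 48*w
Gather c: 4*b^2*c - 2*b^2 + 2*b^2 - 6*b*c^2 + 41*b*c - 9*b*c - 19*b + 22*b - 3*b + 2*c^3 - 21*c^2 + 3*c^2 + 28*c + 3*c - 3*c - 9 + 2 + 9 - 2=2*c^3 + c^2*(-6*b - 18) + c*(4*b^2 + 32*b + 28)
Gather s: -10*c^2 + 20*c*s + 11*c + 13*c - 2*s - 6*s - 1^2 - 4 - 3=-10*c^2 + 24*c + s*(20*c - 8) - 8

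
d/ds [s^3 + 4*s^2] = s*(3*s + 8)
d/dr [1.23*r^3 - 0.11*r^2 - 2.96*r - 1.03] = 3.69*r^2 - 0.22*r - 2.96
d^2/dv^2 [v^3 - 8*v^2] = 6*v - 16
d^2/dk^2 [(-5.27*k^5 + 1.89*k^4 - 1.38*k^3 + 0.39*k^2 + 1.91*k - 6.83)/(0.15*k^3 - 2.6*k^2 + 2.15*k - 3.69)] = (-0.23715*k^9 + 12.3318*k^8 - 223.94865*k^7 + 506.29148*k^6 - 1256.5995*k^5 + 1399.26735*k^4 - 1586.73188*k^3 + 74.497938*k^2 - 16.292778*k + 108.837218)/(0.003375*k^9 - 0.1755*k^8 + 3.187125*k^7 - 22.856075*k^6 + 54.316725*k^5 - 118.02885*k^4 + 139.82822*k^3 - 157.376655*k^2 + 87.823845*k - 50.243409)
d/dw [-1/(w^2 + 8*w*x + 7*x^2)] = 2*(w + 4*x)/(w^2 + 8*w*x + 7*x^2)^2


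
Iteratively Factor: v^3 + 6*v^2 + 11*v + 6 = (v + 2)*(v^2 + 4*v + 3) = (v + 2)*(v + 3)*(v + 1)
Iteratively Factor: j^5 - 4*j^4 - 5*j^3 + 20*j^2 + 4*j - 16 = (j - 4)*(j^4 - 5*j^2 + 4) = (j - 4)*(j + 2)*(j^3 - 2*j^2 - j + 2) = (j - 4)*(j + 1)*(j + 2)*(j^2 - 3*j + 2) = (j - 4)*(j - 1)*(j + 1)*(j + 2)*(j - 2)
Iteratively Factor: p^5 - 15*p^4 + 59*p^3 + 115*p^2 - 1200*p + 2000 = (p - 4)*(p^4 - 11*p^3 + 15*p^2 + 175*p - 500) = (p - 5)*(p - 4)*(p^3 - 6*p^2 - 15*p + 100) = (p - 5)*(p - 4)*(p + 4)*(p^2 - 10*p + 25) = (p - 5)^2*(p - 4)*(p + 4)*(p - 5)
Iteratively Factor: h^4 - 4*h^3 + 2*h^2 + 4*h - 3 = (h - 1)*(h^3 - 3*h^2 - h + 3) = (h - 3)*(h - 1)*(h^2 - 1) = (h - 3)*(h - 1)^2*(h + 1)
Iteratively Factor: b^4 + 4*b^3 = (b + 4)*(b^3) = b*(b + 4)*(b^2) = b^2*(b + 4)*(b)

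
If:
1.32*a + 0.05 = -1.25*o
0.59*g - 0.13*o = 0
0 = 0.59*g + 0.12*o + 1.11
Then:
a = 4.17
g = -0.98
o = -4.44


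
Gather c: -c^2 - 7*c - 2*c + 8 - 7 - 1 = -c^2 - 9*c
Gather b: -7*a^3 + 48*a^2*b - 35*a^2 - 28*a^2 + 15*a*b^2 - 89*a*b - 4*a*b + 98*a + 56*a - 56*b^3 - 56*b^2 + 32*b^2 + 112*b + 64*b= -7*a^3 - 63*a^2 + 154*a - 56*b^3 + b^2*(15*a - 24) + b*(48*a^2 - 93*a + 176)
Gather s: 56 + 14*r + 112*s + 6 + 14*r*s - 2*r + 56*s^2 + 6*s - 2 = 12*r + 56*s^2 + s*(14*r + 118) + 60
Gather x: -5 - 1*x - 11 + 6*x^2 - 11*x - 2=6*x^2 - 12*x - 18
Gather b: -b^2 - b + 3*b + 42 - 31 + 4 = -b^2 + 2*b + 15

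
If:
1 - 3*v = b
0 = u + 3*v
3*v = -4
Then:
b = 5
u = 4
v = -4/3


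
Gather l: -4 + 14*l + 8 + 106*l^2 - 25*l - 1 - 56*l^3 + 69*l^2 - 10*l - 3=-56*l^3 + 175*l^2 - 21*l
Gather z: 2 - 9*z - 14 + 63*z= 54*z - 12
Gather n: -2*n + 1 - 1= -2*n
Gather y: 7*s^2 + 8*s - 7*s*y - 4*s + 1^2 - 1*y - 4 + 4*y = 7*s^2 + 4*s + y*(3 - 7*s) - 3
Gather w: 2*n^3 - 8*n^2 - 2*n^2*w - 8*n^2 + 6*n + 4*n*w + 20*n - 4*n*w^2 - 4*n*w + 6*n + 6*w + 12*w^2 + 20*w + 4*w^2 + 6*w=2*n^3 - 16*n^2 + 32*n + w^2*(16 - 4*n) + w*(32 - 2*n^2)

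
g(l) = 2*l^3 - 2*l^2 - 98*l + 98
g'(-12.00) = 814.00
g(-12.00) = -2470.00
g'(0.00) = -98.00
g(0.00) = 98.00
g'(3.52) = -37.74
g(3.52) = -184.51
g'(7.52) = 211.22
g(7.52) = 98.46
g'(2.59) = -68.11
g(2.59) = -134.49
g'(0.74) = -97.67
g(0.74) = 25.20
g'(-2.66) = -44.91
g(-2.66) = 306.89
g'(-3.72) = -0.09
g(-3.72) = 331.93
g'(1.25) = -93.62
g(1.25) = -23.72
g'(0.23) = -98.60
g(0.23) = 75.38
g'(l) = 6*l^2 - 4*l - 98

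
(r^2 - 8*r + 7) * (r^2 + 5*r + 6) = r^4 - 3*r^3 - 27*r^2 - 13*r + 42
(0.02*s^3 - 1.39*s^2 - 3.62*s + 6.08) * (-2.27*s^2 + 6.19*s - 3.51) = -0.0454*s^5 + 3.2791*s^4 - 0.456900000000001*s^3 - 31.3305*s^2 + 50.3414*s - 21.3408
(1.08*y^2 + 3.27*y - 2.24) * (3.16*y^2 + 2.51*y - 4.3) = 3.4128*y^4 + 13.044*y^3 - 3.5147*y^2 - 19.6834*y + 9.632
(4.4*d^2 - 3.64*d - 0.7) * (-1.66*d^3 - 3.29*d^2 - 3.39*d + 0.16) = -7.304*d^5 - 8.4336*d^4 - 1.7784*d^3 + 15.3466*d^2 + 1.7906*d - 0.112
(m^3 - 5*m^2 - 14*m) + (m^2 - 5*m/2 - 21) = m^3 - 4*m^2 - 33*m/2 - 21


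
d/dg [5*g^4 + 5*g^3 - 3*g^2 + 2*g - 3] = 20*g^3 + 15*g^2 - 6*g + 2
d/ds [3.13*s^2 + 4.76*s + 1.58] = 6.26*s + 4.76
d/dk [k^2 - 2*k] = 2*k - 2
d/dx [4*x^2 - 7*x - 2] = 8*x - 7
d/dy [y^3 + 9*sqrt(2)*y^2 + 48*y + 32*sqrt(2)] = 3*y^2 + 18*sqrt(2)*y + 48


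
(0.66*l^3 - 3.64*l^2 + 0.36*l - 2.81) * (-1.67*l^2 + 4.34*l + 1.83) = -1.1022*l^5 + 8.9432*l^4 - 15.191*l^3 - 0.4061*l^2 - 11.5366*l - 5.1423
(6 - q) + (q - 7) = -1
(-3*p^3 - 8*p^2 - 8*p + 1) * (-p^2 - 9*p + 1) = 3*p^5 + 35*p^4 + 77*p^3 + 63*p^2 - 17*p + 1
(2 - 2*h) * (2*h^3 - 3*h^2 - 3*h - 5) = -4*h^4 + 10*h^3 + 4*h - 10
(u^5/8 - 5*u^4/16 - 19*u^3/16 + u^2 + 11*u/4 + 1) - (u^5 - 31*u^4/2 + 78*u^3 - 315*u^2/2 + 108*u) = -7*u^5/8 + 243*u^4/16 - 1267*u^3/16 + 317*u^2/2 - 421*u/4 + 1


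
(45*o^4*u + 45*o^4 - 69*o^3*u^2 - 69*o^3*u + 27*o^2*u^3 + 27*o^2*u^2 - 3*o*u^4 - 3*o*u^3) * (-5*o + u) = -225*o^5*u - 225*o^5 + 390*o^4*u^2 + 390*o^4*u - 204*o^3*u^3 - 204*o^3*u^2 + 42*o^2*u^4 + 42*o^2*u^3 - 3*o*u^5 - 3*o*u^4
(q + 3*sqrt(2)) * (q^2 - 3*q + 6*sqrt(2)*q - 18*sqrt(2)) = q^3 - 3*q^2 + 9*sqrt(2)*q^2 - 27*sqrt(2)*q + 36*q - 108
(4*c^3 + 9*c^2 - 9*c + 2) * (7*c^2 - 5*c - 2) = 28*c^5 + 43*c^4 - 116*c^3 + 41*c^2 + 8*c - 4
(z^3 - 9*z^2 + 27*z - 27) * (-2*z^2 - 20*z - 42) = -2*z^5 - 2*z^4 + 84*z^3 - 108*z^2 - 594*z + 1134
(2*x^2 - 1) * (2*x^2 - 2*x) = 4*x^4 - 4*x^3 - 2*x^2 + 2*x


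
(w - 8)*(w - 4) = w^2 - 12*w + 32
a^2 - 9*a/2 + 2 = (a - 4)*(a - 1/2)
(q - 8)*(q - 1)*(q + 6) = q^3 - 3*q^2 - 46*q + 48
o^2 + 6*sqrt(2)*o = o*(o + 6*sqrt(2))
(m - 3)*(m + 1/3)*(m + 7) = m^3 + 13*m^2/3 - 59*m/3 - 7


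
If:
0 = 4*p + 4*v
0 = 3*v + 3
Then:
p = 1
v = -1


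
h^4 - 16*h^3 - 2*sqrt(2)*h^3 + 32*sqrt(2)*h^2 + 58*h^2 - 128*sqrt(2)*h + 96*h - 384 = (h - 8)^2*(h - 3*sqrt(2))*(h + sqrt(2))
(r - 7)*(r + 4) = r^2 - 3*r - 28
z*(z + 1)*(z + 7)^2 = z^4 + 15*z^3 + 63*z^2 + 49*z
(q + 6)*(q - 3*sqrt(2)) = q^2 - 3*sqrt(2)*q + 6*q - 18*sqrt(2)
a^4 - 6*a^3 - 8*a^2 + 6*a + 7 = (a - 7)*(a - 1)*(a + 1)^2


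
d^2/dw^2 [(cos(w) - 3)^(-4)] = 4*(4*sin(w)^2 - 3*cos(w) + 1)/(cos(w) - 3)^6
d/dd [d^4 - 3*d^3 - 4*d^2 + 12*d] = 4*d^3 - 9*d^2 - 8*d + 12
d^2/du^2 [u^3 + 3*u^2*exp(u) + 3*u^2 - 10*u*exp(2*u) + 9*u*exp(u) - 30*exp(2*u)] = 3*u^2*exp(u) - 40*u*exp(2*u) + 21*u*exp(u) + 6*u - 160*exp(2*u) + 24*exp(u) + 6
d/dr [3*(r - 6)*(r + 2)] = 6*r - 12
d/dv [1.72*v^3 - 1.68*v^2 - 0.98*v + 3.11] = 5.16*v^2 - 3.36*v - 0.98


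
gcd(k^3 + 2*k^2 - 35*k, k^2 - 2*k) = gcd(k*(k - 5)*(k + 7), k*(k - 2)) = k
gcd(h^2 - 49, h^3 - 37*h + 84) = h + 7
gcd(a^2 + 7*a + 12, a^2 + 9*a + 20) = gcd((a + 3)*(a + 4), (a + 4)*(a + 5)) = a + 4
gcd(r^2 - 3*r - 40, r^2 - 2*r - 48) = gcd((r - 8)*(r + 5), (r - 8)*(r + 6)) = r - 8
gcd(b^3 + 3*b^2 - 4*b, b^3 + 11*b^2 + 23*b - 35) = b - 1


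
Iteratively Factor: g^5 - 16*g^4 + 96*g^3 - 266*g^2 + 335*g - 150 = (g - 2)*(g^4 - 14*g^3 + 68*g^2 - 130*g + 75) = (g - 2)*(g - 1)*(g^3 - 13*g^2 + 55*g - 75) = (g - 5)*(g - 2)*(g - 1)*(g^2 - 8*g + 15) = (g - 5)*(g - 3)*(g - 2)*(g - 1)*(g - 5)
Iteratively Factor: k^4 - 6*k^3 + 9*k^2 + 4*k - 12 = (k + 1)*(k^3 - 7*k^2 + 16*k - 12) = (k - 2)*(k + 1)*(k^2 - 5*k + 6) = (k - 3)*(k - 2)*(k + 1)*(k - 2)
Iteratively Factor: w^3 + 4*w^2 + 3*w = (w)*(w^2 + 4*w + 3) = w*(w + 3)*(w + 1)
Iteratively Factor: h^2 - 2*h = (h - 2)*(h)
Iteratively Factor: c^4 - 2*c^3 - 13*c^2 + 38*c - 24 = (c + 4)*(c^3 - 6*c^2 + 11*c - 6) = (c - 3)*(c + 4)*(c^2 - 3*c + 2) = (c - 3)*(c - 2)*(c + 4)*(c - 1)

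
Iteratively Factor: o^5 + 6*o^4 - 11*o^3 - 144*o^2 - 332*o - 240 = (o + 2)*(o^4 + 4*o^3 - 19*o^2 - 106*o - 120) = (o + 2)*(o + 3)*(o^3 + o^2 - 22*o - 40) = (o + 2)^2*(o + 3)*(o^2 - o - 20) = (o + 2)^2*(o + 3)*(o + 4)*(o - 5)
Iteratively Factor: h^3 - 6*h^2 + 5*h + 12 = (h - 3)*(h^2 - 3*h - 4) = (h - 3)*(h + 1)*(h - 4)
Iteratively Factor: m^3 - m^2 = (m - 1)*(m^2) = m*(m - 1)*(m)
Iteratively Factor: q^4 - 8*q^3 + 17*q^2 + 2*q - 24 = (q - 2)*(q^3 - 6*q^2 + 5*q + 12) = (q - 4)*(q - 2)*(q^2 - 2*q - 3) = (q - 4)*(q - 2)*(q + 1)*(q - 3)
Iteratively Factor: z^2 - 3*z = (z)*(z - 3)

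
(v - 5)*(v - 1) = v^2 - 6*v + 5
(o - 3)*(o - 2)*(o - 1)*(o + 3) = o^4 - 3*o^3 - 7*o^2 + 27*o - 18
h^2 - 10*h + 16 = (h - 8)*(h - 2)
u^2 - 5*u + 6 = (u - 3)*(u - 2)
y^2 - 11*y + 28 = (y - 7)*(y - 4)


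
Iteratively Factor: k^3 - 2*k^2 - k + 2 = (k + 1)*(k^2 - 3*k + 2) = (k - 1)*(k + 1)*(k - 2)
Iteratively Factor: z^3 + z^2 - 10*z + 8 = (z + 4)*(z^2 - 3*z + 2) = (z - 2)*(z + 4)*(z - 1)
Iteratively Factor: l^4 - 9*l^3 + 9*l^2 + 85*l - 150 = (l + 3)*(l^3 - 12*l^2 + 45*l - 50) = (l - 2)*(l + 3)*(l^2 - 10*l + 25) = (l - 5)*(l - 2)*(l + 3)*(l - 5)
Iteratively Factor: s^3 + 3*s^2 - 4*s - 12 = (s + 2)*(s^2 + s - 6) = (s - 2)*(s + 2)*(s + 3)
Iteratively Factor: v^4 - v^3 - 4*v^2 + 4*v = (v + 2)*(v^3 - 3*v^2 + 2*v) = (v - 2)*(v + 2)*(v^2 - v) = v*(v - 2)*(v + 2)*(v - 1)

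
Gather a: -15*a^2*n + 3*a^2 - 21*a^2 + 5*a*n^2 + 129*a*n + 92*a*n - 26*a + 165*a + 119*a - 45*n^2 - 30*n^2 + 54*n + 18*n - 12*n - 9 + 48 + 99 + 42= a^2*(-15*n - 18) + a*(5*n^2 + 221*n + 258) - 75*n^2 + 60*n + 180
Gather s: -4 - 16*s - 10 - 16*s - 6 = -32*s - 20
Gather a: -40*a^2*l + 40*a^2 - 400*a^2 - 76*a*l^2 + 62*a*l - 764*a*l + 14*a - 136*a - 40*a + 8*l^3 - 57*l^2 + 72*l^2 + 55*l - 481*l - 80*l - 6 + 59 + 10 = a^2*(-40*l - 360) + a*(-76*l^2 - 702*l - 162) + 8*l^3 + 15*l^2 - 506*l + 63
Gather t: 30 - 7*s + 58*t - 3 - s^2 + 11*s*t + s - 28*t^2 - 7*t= -s^2 - 6*s - 28*t^2 + t*(11*s + 51) + 27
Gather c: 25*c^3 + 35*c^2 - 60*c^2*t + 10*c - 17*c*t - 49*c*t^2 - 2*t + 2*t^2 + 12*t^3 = 25*c^3 + c^2*(35 - 60*t) + c*(-49*t^2 - 17*t + 10) + 12*t^3 + 2*t^2 - 2*t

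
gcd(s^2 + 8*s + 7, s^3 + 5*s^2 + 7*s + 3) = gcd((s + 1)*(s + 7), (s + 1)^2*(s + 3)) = s + 1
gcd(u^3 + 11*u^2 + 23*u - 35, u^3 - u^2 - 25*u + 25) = u^2 + 4*u - 5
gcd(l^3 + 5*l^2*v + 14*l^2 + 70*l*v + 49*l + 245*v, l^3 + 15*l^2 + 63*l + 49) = l^2 + 14*l + 49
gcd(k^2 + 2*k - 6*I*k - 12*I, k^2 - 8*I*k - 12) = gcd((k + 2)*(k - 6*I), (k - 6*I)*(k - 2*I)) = k - 6*I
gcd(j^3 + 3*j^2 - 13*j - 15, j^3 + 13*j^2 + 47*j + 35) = j^2 + 6*j + 5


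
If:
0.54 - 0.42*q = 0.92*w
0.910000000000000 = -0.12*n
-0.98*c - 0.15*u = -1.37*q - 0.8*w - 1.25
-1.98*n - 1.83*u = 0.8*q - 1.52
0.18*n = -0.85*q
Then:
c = 2.13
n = -7.58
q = 1.61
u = 8.33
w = -0.15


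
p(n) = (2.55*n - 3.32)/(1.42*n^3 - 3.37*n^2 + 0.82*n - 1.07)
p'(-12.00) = 0.00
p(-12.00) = 0.01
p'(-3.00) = 0.09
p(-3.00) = 0.15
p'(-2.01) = 0.25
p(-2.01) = 0.30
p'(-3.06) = 0.09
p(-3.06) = 0.15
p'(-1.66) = 0.40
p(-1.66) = 0.41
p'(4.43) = -0.08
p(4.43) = 0.13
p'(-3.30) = 0.07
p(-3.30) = 0.13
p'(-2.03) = 0.25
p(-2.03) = 0.30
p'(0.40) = -4.08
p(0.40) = 1.93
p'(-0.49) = 2.88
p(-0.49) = 1.87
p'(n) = (2.55*n - 3.32)*(-4.26*n^2 + 6.74*n - 0.82)/(1.42*n^3 - 3.37*n^2 + 0.82*n - 1.07)^2 + 2.55/(1.42*n^3 - 3.37*n^2 + 0.82*n - 1.07)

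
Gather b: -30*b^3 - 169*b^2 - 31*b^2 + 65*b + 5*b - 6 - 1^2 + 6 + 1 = -30*b^3 - 200*b^2 + 70*b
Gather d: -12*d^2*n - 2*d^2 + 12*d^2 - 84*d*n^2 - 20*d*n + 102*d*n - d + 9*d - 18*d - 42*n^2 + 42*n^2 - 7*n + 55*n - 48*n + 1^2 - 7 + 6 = d^2*(10 - 12*n) + d*(-84*n^2 + 82*n - 10)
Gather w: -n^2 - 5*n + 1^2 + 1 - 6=-n^2 - 5*n - 4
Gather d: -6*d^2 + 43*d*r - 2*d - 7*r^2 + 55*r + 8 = -6*d^2 + d*(43*r - 2) - 7*r^2 + 55*r + 8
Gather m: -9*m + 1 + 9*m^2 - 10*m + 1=9*m^2 - 19*m + 2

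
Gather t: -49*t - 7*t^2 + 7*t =-7*t^2 - 42*t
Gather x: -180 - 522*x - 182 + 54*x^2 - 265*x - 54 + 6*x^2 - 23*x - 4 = 60*x^2 - 810*x - 420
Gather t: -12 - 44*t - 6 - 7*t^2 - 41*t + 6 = -7*t^2 - 85*t - 12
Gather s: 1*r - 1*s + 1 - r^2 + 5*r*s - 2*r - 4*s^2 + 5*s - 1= -r^2 - r - 4*s^2 + s*(5*r + 4)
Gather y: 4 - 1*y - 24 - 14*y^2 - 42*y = -14*y^2 - 43*y - 20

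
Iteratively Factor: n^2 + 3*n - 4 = (n + 4)*(n - 1)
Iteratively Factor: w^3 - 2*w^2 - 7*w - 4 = (w + 1)*(w^2 - 3*w - 4) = (w - 4)*(w + 1)*(w + 1)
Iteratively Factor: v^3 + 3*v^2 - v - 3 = (v + 3)*(v^2 - 1) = (v - 1)*(v + 3)*(v + 1)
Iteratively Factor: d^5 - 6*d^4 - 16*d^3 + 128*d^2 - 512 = (d + 2)*(d^4 - 8*d^3 + 128*d - 256) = (d - 4)*(d + 2)*(d^3 - 4*d^2 - 16*d + 64) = (d - 4)*(d + 2)*(d + 4)*(d^2 - 8*d + 16) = (d - 4)^2*(d + 2)*(d + 4)*(d - 4)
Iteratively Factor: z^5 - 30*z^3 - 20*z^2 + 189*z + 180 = (z + 3)*(z^4 - 3*z^3 - 21*z^2 + 43*z + 60) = (z + 1)*(z + 3)*(z^3 - 4*z^2 - 17*z + 60) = (z + 1)*(z + 3)*(z + 4)*(z^2 - 8*z + 15) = (z - 3)*(z + 1)*(z + 3)*(z + 4)*(z - 5)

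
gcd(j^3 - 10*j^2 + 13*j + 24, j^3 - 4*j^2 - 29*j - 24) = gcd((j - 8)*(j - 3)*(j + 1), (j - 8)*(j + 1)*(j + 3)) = j^2 - 7*j - 8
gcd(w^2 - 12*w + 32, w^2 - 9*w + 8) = w - 8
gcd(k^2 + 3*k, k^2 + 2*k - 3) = k + 3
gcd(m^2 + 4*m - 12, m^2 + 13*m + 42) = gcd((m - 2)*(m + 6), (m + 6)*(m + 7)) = m + 6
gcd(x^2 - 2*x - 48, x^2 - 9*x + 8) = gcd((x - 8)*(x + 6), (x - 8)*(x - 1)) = x - 8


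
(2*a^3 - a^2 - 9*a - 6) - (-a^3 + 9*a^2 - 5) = 3*a^3 - 10*a^2 - 9*a - 1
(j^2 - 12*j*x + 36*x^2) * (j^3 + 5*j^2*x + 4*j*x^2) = j^5 - 7*j^4*x - 20*j^3*x^2 + 132*j^2*x^3 + 144*j*x^4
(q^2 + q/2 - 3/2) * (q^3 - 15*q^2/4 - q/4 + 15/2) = q^5 - 13*q^4/4 - 29*q^3/8 + 13*q^2 + 33*q/8 - 45/4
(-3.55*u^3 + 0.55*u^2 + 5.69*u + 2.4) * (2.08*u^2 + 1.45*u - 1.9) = -7.384*u^5 - 4.0035*u^4 + 19.3777*u^3 + 12.1975*u^2 - 7.331*u - 4.56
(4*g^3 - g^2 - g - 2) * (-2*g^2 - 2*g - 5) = -8*g^5 - 6*g^4 - 16*g^3 + 11*g^2 + 9*g + 10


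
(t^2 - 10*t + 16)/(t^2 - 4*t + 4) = (t - 8)/(t - 2)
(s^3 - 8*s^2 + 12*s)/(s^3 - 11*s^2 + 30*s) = (s - 2)/(s - 5)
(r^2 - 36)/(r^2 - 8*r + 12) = (r + 6)/(r - 2)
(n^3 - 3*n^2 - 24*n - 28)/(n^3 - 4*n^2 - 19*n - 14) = (n + 2)/(n + 1)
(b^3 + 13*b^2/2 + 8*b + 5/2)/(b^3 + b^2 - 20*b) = (2*b^2 + 3*b + 1)/(2*b*(b - 4))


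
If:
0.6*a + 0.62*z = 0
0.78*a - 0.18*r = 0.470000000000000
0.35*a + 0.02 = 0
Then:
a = -0.06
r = -2.86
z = 0.06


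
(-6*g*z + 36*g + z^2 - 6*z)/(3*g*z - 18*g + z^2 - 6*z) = (-6*g + z)/(3*g + z)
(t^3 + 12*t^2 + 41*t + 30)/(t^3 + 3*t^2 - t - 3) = (t^2 + 11*t + 30)/(t^2 + 2*t - 3)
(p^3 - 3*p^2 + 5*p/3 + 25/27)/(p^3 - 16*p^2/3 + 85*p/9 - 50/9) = (p + 1/3)/(p - 2)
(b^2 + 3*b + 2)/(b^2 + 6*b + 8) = (b + 1)/(b + 4)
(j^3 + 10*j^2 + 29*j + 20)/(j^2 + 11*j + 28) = (j^2 + 6*j + 5)/(j + 7)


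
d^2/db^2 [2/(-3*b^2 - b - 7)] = 4*(9*b^2 + 3*b - (6*b + 1)^2 + 21)/(3*b^2 + b + 7)^3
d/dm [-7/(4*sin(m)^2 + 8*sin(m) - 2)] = 14*(sin(m) + 1)*cos(m)/(4*sin(m) - cos(2*m))^2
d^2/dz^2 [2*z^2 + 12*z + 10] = 4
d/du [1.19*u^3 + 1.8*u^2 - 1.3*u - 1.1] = 3.57*u^2 + 3.6*u - 1.3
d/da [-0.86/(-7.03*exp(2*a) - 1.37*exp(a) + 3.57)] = (-12.0916*exp(a) - 1.1782)*exp(a)/(7.03*exp(2*a) + 1.37*exp(a) - 3.57)^2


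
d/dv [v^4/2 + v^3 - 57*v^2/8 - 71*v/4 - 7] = 2*v^3 + 3*v^2 - 57*v/4 - 71/4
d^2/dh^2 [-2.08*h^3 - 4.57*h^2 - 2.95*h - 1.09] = -12.48*h - 9.14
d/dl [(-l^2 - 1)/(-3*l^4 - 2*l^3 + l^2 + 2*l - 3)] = 2*(l*(3*l^4 + 2*l^3 - l^2 - 2*l + 3) - (l^2 + 1)*(6*l^3 + 3*l^2 - l - 1))/(3*l^4 + 2*l^3 - l^2 - 2*l + 3)^2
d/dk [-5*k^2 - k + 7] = -10*k - 1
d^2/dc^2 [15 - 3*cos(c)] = 3*cos(c)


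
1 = 1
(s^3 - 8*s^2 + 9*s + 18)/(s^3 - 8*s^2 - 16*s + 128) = (s^3 - 8*s^2 + 9*s + 18)/(s^3 - 8*s^2 - 16*s + 128)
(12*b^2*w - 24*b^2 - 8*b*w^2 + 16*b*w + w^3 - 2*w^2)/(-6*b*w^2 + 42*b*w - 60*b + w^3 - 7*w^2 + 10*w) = (-2*b + w)/(w - 5)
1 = 1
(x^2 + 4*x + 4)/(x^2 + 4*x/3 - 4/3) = 3*(x + 2)/(3*x - 2)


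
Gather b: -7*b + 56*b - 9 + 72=49*b + 63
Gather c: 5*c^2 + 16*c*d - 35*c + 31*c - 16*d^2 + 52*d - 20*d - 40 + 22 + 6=5*c^2 + c*(16*d - 4) - 16*d^2 + 32*d - 12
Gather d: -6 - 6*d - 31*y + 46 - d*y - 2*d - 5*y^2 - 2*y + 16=d*(-y - 8) - 5*y^2 - 33*y + 56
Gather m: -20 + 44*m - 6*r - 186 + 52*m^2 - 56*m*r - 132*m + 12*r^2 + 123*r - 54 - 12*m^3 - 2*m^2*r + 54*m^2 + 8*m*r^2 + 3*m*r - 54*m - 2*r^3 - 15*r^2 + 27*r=-12*m^3 + m^2*(106 - 2*r) + m*(8*r^2 - 53*r - 142) - 2*r^3 - 3*r^2 + 144*r - 260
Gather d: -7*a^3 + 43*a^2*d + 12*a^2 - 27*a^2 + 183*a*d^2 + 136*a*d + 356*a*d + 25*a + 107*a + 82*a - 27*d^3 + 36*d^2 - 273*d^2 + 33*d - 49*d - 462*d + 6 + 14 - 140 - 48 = -7*a^3 - 15*a^2 + 214*a - 27*d^3 + d^2*(183*a - 237) + d*(43*a^2 + 492*a - 478) - 168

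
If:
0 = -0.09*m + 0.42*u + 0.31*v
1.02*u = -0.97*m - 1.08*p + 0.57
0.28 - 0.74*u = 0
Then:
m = 3.44444444444444*v + 1.76576576576577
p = -3.09362139917695*v - 1.4154988321655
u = 0.38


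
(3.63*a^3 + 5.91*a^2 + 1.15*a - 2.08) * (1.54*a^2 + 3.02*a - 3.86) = 5.5902*a^5 + 20.064*a^4 + 5.6074*a^3 - 22.5428*a^2 - 10.7206*a + 8.0288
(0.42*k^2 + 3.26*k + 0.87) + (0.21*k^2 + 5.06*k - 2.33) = 0.63*k^2 + 8.32*k - 1.46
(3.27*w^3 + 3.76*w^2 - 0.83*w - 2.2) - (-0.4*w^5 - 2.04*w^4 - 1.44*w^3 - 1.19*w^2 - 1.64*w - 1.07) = 0.4*w^5 + 2.04*w^4 + 4.71*w^3 + 4.95*w^2 + 0.81*w - 1.13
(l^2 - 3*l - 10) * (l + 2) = l^3 - l^2 - 16*l - 20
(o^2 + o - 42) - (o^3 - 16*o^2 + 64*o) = -o^3 + 17*o^2 - 63*o - 42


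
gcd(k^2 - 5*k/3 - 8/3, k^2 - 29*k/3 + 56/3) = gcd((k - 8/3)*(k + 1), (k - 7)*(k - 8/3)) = k - 8/3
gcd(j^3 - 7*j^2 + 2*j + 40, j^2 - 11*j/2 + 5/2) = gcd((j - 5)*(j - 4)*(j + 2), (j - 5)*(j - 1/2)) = j - 5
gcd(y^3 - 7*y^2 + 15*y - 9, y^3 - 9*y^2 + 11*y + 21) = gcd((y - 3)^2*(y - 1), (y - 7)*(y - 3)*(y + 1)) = y - 3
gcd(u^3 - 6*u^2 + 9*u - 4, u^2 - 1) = u - 1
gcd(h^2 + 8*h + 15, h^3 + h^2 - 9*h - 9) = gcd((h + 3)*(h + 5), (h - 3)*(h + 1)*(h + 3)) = h + 3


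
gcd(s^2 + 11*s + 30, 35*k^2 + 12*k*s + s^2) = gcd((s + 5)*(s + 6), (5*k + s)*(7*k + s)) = 1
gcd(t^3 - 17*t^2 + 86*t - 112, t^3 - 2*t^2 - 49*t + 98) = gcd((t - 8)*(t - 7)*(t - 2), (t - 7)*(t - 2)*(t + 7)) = t^2 - 9*t + 14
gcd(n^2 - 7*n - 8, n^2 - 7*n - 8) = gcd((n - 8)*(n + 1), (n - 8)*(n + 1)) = n^2 - 7*n - 8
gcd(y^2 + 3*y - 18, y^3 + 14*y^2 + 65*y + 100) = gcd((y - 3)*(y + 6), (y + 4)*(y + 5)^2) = 1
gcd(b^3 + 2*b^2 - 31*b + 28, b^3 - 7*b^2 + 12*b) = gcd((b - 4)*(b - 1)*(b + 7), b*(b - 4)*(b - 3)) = b - 4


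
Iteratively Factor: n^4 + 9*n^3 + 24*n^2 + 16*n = (n + 4)*(n^3 + 5*n^2 + 4*n) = (n + 4)^2*(n^2 + n) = n*(n + 4)^2*(n + 1)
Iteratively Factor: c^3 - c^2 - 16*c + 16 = (c - 1)*(c^2 - 16) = (c - 1)*(c + 4)*(c - 4)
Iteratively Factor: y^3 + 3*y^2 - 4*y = (y)*(y^2 + 3*y - 4) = y*(y + 4)*(y - 1)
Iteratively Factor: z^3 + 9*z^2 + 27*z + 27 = (z + 3)*(z^2 + 6*z + 9) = (z + 3)^2*(z + 3)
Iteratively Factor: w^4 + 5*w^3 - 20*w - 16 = (w + 4)*(w^3 + w^2 - 4*w - 4) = (w - 2)*(w + 4)*(w^2 + 3*w + 2) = (w - 2)*(w + 2)*(w + 4)*(w + 1)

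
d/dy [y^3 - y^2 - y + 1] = 3*y^2 - 2*y - 1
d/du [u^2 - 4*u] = 2*u - 4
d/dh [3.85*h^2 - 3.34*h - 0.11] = 7.7*h - 3.34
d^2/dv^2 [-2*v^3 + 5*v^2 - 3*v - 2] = 10 - 12*v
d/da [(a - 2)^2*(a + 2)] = (a - 2)*(3*a + 2)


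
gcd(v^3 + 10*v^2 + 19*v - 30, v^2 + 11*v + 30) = v^2 + 11*v + 30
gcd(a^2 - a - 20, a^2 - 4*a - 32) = a + 4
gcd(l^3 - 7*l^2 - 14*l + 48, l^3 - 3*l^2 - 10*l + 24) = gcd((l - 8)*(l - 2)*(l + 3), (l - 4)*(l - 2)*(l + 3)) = l^2 + l - 6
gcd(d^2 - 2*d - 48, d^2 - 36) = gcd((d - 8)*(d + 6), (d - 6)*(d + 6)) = d + 6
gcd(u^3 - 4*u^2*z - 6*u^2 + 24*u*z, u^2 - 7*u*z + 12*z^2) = -u + 4*z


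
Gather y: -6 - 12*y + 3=-12*y - 3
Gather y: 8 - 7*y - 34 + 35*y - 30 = 28*y - 56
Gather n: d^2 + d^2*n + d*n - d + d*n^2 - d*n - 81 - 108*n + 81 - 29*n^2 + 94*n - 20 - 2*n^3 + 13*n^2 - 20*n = d^2 - d - 2*n^3 + n^2*(d - 16) + n*(d^2 - 34) - 20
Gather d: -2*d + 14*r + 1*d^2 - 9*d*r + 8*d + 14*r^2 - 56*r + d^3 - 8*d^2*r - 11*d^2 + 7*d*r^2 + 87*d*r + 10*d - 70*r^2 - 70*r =d^3 + d^2*(-8*r - 10) + d*(7*r^2 + 78*r + 16) - 56*r^2 - 112*r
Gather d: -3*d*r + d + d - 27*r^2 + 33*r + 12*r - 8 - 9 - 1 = d*(2 - 3*r) - 27*r^2 + 45*r - 18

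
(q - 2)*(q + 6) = q^2 + 4*q - 12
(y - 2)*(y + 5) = y^2 + 3*y - 10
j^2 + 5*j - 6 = (j - 1)*(j + 6)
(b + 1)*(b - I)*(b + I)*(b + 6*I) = b^4 + b^3 + 6*I*b^3 + b^2 + 6*I*b^2 + b + 6*I*b + 6*I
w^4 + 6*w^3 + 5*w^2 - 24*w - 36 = (w - 2)*(w + 2)*(w + 3)^2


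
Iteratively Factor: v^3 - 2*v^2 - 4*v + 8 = (v + 2)*(v^2 - 4*v + 4) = (v - 2)*(v + 2)*(v - 2)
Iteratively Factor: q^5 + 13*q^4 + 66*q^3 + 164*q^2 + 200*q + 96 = (q + 4)*(q^4 + 9*q^3 + 30*q^2 + 44*q + 24) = (q + 2)*(q + 4)*(q^3 + 7*q^2 + 16*q + 12) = (q + 2)*(q + 3)*(q + 4)*(q^2 + 4*q + 4) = (q + 2)^2*(q + 3)*(q + 4)*(q + 2)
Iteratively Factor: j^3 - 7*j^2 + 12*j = (j - 4)*(j^2 - 3*j) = (j - 4)*(j - 3)*(j)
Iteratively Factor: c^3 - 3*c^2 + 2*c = (c - 2)*(c^2 - c) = c*(c - 2)*(c - 1)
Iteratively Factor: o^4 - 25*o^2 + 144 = (o - 3)*(o^3 + 3*o^2 - 16*o - 48) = (o - 4)*(o - 3)*(o^2 + 7*o + 12) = (o - 4)*(o - 3)*(o + 3)*(o + 4)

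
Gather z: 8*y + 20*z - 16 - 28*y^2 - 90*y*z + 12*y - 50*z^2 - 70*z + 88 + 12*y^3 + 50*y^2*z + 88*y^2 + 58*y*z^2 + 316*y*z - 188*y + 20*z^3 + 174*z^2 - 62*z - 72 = 12*y^3 + 60*y^2 - 168*y + 20*z^3 + z^2*(58*y + 124) + z*(50*y^2 + 226*y - 112)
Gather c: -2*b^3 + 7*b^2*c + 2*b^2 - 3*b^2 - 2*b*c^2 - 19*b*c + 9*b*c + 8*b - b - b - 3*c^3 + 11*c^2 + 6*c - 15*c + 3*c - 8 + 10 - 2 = -2*b^3 - b^2 + 6*b - 3*c^3 + c^2*(11 - 2*b) + c*(7*b^2 - 10*b - 6)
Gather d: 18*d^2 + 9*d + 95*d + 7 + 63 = 18*d^2 + 104*d + 70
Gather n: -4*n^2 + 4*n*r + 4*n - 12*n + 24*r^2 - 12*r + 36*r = -4*n^2 + n*(4*r - 8) + 24*r^2 + 24*r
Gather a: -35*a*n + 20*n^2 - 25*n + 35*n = -35*a*n + 20*n^2 + 10*n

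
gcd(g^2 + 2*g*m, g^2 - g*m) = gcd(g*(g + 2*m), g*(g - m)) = g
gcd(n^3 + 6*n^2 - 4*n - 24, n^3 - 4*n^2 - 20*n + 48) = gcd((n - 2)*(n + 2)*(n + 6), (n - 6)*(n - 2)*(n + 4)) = n - 2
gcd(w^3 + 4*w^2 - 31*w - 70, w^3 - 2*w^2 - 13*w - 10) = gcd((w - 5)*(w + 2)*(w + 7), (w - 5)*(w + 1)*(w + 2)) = w^2 - 3*w - 10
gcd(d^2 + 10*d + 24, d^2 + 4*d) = d + 4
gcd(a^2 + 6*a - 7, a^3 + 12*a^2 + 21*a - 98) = a + 7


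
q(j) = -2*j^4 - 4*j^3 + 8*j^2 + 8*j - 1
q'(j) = -8*j^3 - 12*j^2 + 16*j + 8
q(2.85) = -137.77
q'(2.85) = -229.06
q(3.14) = -215.26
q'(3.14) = -307.75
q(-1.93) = 14.37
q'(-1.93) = -10.07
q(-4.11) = -191.72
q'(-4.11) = 294.95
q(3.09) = -200.24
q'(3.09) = -293.17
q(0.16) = 0.47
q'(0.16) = 10.22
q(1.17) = 9.16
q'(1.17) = -2.52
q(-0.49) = -2.64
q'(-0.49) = -1.78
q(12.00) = -47137.00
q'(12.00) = -15352.00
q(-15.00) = -86071.00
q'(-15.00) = 24068.00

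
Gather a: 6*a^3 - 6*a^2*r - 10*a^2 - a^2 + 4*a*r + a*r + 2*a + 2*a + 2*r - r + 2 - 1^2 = 6*a^3 + a^2*(-6*r - 11) + a*(5*r + 4) + r + 1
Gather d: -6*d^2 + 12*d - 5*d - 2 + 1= -6*d^2 + 7*d - 1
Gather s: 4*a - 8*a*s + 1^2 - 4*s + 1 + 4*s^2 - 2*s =4*a + 4*s^2 + s*(-8*a - 6) + 2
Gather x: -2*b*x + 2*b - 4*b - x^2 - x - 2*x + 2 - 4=-2*b - x^2 + x*(-2*b - 3) - 2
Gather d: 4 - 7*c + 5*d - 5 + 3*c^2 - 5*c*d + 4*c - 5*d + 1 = 3*c^2 - 5*c*d - 3*c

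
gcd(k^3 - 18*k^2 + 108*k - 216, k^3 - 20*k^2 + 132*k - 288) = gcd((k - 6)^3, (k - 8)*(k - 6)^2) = k^2 - 12*k + 36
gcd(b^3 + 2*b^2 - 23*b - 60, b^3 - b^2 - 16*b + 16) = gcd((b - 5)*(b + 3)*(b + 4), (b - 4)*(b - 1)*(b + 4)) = b + 4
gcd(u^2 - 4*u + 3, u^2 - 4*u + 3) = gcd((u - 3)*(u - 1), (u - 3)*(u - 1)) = u^2 - 4*u + 3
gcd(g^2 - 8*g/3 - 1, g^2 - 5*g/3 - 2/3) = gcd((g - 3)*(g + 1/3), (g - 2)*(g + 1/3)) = g + 1/3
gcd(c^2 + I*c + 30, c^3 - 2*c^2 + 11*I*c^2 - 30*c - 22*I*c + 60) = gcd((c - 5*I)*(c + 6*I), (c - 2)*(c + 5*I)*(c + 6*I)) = c + 6*I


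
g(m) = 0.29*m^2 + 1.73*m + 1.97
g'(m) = 0.58*m + 1.73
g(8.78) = 39.52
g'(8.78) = 6.82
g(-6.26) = 2.50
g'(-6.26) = -1.90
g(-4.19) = -0.19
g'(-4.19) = -0.70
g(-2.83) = -0.60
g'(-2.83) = 0.09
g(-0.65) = 0.97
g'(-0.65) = 1.35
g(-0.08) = 1.83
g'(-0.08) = 1.68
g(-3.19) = -0.60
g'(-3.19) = -0.12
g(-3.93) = -0.35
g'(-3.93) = -0.55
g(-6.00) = 2.03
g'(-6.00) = -1.75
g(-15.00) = 41.27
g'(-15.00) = -6.97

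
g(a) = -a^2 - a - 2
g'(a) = -2*a - 1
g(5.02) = -32.22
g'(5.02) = -11.04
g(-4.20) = -15.44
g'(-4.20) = 7.40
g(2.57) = -11.17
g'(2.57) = -6.14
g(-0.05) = -1.95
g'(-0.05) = -0.90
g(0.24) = -2.30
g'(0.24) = -1.48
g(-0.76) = -1.82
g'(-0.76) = 0.52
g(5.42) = -36.80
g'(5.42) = -11.84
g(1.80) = -7.04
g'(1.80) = -4.60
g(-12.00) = -134.00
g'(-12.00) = 23.00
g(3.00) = -14.00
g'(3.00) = -7.00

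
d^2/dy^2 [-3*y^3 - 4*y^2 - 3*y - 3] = -18*y - 8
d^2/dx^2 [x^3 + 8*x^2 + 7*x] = 6*x + 16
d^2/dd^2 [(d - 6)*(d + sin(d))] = (6 - d)*sin(d) + 2*cos(d) + 2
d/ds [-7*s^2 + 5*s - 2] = 5 - 14*s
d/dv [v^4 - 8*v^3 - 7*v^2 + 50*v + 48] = 4*v^3 - 24*v^2 - 14*v + 50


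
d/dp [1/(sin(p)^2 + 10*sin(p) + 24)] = -2*(sin(p) + 5)*cos(p)/(sin(p)^2 + 10*sin(p) + 24)^2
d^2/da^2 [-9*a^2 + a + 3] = -18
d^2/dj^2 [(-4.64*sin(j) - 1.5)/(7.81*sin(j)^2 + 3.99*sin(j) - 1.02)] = (283.021904*sin(j)^5 + 221.385384*sin(j)^4 - 204.03625*sin(j)^3 - 458.403678*sin(j)^2 - 491.303952*sin(j) - 109.426644)/(7.81*sin(j)^2 + 3.99*sin(j) - 1.02)^3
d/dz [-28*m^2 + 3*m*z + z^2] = 3*m + 2*z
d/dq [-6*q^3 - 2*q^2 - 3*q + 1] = -18*q^2 - 4*q - 3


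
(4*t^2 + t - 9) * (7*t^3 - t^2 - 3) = 28*t^5 + 3*t^4 - 64*t^3 - 3*t^2 - 3*t + 27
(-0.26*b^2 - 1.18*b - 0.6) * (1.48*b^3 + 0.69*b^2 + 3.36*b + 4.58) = -0.3848*b^5 - 1.9258*b^4 - 2.5758*b^3 - 5.5696*b^2 - 7.4204*b - 2.748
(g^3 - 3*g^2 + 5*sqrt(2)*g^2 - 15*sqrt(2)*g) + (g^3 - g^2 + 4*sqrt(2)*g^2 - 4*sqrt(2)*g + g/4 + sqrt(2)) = 2*g^3 - 4*g^2 + 9*sqrt(2)*g^2 - 19*sqrt(2)*g + g/4 + sqrt(2)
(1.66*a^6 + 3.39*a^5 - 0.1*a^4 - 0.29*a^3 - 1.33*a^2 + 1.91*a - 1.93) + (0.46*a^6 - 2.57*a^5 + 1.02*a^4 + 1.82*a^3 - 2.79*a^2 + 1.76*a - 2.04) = 2.12*a^6 + 0.82*a^5 + 0.92*a^4 + 1.53*a^3 - 4.12*a^2 + 3.67*a - 3.97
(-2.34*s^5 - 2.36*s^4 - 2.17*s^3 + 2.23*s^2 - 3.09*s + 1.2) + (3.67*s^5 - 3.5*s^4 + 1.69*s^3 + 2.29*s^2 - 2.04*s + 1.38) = 1.33*s^5 - 5.86*s^4 - 0.48*s^3 + 4.52*s^2 - 5.13*s + 2.58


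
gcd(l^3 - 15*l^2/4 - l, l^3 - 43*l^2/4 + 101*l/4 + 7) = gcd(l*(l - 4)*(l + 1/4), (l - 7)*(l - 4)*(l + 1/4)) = l^2 - 15*l/4 - 1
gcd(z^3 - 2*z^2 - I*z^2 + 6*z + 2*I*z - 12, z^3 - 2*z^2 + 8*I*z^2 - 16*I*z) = z - 2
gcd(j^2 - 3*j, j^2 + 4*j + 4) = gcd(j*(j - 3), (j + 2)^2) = 1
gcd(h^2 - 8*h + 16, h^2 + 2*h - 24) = h - 4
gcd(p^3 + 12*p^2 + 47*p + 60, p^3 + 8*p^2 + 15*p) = p^2 + 8*p + 15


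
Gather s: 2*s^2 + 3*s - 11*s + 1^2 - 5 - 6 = 2*s^2 - 8*s - 10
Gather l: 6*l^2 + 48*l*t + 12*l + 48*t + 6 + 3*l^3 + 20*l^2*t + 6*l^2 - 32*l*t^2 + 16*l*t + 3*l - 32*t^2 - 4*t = 3*l^3 + l^2*(20*t + 12) + l*(-32*t^2 + 64*t + 15) - 32*t^2 + 44*t + 6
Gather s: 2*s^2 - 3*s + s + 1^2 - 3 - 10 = 2*s^2 - 2*s - 12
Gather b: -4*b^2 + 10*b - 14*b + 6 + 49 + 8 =-4*b^2 - 4*b + 63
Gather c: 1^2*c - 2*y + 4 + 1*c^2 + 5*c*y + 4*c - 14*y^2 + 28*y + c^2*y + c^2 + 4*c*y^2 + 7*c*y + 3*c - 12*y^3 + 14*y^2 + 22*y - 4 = c^2*(y + 2) + c*(4*y^2 + 12*y + 8) - 12*y^3 + 48*y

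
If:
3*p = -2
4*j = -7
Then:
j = -7/4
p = -2/3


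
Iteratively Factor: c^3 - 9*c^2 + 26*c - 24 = (c - 4)*(c^2 - 5*c + 6) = (c - 4)*(c - 3)*(c - 2)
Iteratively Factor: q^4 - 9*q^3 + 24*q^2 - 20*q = (q - 2)*(q^3 - 7*q^2 + 10*q) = (q - 2)^2*(q^2 - 5*q) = q*(q - 2)^2*(q - 5)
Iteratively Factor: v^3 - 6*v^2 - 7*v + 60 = (v - 4)*(v^2 - 2*v - 15) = (v - 5)*(v - 4)*(v + 3)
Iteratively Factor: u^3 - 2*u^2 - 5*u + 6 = (u + 2)*(u^2 - 4*u + 3) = (u - 1)*(u + 2)*(u - 3)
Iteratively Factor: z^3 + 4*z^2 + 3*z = (z)*(z^2 + 4*z + 3) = z*(z + 1)*(z + 3)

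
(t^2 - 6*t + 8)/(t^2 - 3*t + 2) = (t - 4)/(t - 1)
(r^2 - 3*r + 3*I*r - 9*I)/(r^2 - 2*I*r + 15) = (r - 3)/(r - 5*I)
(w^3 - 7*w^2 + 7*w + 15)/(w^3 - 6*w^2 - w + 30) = (w + 1)/(w + 2)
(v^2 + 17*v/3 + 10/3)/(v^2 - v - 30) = (v + 2/3)/(v - 6)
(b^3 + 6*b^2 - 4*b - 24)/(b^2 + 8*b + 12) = b - 2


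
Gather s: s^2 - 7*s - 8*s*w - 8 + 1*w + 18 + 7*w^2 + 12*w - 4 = s^2 + s*(-8*w - 7) + 7*w^2 + 13*w + 6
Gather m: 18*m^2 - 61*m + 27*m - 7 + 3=18*m^2 - 34*m - 4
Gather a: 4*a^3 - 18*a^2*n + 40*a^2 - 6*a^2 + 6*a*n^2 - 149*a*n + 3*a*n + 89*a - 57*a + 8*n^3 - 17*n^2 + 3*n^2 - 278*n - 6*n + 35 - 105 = 4*a^3 + a^2*(34 - 18*n) + a*(6*n^2 - 146*n + 32) + 8*n^3 - 14*n^2 - 284*n - 70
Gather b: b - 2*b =-b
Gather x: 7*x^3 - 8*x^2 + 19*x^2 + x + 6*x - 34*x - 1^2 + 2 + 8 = 7*x^3 + 11*x^2 - 27*x + 9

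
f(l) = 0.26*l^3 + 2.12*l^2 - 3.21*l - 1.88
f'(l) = 0.78*l^2 + 4.24*l - 3.21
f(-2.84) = 18.38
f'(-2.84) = -8.96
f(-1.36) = 5.75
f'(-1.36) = -7.53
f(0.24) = -2.52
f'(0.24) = -2.15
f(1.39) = -1.55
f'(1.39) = 4.19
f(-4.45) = 31.47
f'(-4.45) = -6.63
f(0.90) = -2.86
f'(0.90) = 1.24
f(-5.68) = 37.10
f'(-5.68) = -2.13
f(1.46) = -1.24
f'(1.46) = 4.64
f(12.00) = 714.16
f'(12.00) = 159.99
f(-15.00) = -354.23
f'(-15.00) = 108.69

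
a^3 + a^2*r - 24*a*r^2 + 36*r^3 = (a - 3*r)*(a - 2*r)*(a + 6*r)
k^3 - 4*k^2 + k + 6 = (k - 3)*(k - 2)*(k + 1)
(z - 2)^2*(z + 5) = z^3 + z^2 - 16*z + 20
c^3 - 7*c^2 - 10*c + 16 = (c - 8)*(c - 1)*(c + 2)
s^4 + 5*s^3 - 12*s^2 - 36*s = s*(s - 3)*(s + 2)*(s + 6)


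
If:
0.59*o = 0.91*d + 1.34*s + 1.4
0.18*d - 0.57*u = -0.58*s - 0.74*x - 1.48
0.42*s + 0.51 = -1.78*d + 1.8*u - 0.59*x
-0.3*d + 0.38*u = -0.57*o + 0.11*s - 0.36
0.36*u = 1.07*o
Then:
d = -0.47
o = -0.35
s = -0.88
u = -1.05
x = -2.00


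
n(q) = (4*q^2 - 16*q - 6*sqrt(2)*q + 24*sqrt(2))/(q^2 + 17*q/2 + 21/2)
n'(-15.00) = 1.06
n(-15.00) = 12.05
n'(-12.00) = 2.79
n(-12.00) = 17.21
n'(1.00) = -1.18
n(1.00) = 0.67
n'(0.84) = -1.46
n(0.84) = 0.88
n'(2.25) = -0.18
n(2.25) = -0.03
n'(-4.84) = 14.34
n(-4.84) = -34.12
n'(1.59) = -0.53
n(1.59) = 0.19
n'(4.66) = 0.15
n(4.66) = 0.09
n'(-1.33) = -498.95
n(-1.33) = 76.34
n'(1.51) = -0.59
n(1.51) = 0.24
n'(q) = (-2*q - 17/2)*(4*q^2 - 16*q - 6*sqrt(2)*q + 24*sqrt(2))/(q^2 + 17*q/2 + 21/2)^2 + (8*q - 16 - 6*sqrt(2))/(q^2 + 17*q/2 + 21/2)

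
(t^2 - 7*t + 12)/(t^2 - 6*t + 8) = (t - 3)/(t - 2)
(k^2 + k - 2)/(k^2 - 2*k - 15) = (-k^2 - k + 2)/(-k^2 + 2*k + 15)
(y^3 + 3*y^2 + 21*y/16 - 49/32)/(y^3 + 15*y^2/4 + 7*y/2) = (8*y^2 + 10*y - 7)/(8*y*(y + 2))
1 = 1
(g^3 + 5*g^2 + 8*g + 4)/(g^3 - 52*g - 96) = (g^2 + 3*g + 2)/(g^2 - 2*g - 48)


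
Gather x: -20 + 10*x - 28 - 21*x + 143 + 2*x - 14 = 81 - 9*x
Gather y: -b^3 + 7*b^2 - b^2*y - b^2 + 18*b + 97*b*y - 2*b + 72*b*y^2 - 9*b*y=-b^3 + 6*b^2 + 72*b*y^2 + 16*b + y*(-b^2 + 88*b)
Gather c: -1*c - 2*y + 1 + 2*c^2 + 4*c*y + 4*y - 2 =2*c^2 + c*(4*y - 1) + 2*y - 1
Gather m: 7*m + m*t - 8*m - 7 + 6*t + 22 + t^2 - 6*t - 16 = m*(t - 1) + t^2 - 1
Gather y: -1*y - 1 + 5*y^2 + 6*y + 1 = 5*y^2 + 5*y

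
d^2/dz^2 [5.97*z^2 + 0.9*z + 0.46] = 11.9400000000000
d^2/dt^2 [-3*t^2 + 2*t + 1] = -6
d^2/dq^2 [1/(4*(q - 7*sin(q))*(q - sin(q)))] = (-2*q^3*sin(q) - 9*q^2*sin(q)^2 - 12*q^2*cos(q) + 30*q^2 + 42*q*sin(q)^3 + 60*q*sin(q)*cos(q) - 96*q*sin(q) - 49*sin(q)^4 - 84*sin(q)^2*cos(q) + 102*sin(q)^2)/((q - 7*sin(q))^3*(q - sin(q))^3)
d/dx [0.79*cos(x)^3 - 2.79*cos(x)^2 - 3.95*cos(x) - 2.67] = (-2.37*cos(x)^2 + 5.58*cos(x) + 3.95)*sin(x)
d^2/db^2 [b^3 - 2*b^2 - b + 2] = 6*b - 4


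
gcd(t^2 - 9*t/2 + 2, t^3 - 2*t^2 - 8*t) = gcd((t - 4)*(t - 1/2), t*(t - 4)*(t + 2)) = t - 4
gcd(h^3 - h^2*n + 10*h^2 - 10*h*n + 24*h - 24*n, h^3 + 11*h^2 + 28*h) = h + 4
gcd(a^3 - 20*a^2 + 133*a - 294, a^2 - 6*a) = a - 6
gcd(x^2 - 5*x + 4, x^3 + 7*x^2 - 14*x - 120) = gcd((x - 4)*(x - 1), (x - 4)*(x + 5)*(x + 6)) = x - 4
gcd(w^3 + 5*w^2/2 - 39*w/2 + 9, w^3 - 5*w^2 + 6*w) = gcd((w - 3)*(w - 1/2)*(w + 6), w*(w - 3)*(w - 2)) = w - 3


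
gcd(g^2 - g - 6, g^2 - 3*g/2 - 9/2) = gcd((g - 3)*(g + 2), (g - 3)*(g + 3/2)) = g - 3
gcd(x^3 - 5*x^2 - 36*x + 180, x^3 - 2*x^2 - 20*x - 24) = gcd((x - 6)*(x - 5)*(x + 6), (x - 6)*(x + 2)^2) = x - 6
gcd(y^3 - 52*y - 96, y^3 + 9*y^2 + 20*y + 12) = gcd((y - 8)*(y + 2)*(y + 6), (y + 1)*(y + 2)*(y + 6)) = y^2 + 8*y + 12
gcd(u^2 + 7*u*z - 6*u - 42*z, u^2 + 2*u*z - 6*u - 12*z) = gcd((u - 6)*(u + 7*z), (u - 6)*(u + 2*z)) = u - 6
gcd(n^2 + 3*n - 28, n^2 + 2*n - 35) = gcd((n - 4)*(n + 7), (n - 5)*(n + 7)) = n + 7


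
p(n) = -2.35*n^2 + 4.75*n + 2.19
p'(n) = 4.75 - 4.7*n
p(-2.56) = -25.37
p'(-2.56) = 16.78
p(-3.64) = -46.24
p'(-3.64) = 21.86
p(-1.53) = -10.58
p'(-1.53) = 11.94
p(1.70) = 3.47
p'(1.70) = -3.24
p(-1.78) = -13.71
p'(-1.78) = 13.12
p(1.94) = 2.56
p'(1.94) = -4.37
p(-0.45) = -0.42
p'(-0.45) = 6.86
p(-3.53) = -43.86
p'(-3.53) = 21.34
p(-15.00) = -597.81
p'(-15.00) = 75.25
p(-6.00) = -110.91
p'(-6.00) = 32.95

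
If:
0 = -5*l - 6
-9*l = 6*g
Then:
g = 9/5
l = -6/5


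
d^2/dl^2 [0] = 0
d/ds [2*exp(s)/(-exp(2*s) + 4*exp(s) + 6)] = 2*(exp(2*s) + 6)*exp(s)/(exp(4*s) - 8*exp(3*s) + 4*exp(2*s) + 48*exp(s) + 36)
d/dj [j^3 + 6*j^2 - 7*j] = 3*j^2 + 12*j - 7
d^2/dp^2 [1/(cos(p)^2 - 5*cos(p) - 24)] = (4*sin(p)^4 - 123*sin(p)^2 - 405*cos(p)/4 - 15*cos(3*p)/4 + 21)/(sin(p)^2 + 5*cos(p) + 23)^3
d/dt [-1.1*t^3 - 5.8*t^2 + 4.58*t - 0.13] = -3.3*t^2 - 11.6*t + 4.58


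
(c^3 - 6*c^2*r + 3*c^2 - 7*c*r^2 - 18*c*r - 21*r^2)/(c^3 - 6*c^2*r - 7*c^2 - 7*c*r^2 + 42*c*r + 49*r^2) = (c + 3)/(c - 7)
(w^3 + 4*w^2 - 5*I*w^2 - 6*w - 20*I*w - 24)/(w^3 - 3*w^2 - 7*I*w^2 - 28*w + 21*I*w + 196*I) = (w^2 - 5*I*w - 6)/(w^2 - 7*w*(1 + I) + 49*I)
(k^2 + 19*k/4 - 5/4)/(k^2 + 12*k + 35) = (k - 1/4)/(k + 7)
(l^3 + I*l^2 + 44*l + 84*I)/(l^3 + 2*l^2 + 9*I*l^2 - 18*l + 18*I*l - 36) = (l^2 - 5*I*l + 14)/(l^2 + l*(2 + 3*I) + 6*I)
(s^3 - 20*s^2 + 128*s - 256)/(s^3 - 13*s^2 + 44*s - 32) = (s - 8)/(s - 1)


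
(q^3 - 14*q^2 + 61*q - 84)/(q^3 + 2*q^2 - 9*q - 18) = (q^2 - 11*q + 28)/(q^2 + 5*q + 6)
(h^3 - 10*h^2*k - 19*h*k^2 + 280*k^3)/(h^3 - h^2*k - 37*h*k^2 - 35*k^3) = (h - 8*k)/(h + k)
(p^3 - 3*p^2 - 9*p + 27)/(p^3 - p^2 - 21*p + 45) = (p + 3)/(p + 5)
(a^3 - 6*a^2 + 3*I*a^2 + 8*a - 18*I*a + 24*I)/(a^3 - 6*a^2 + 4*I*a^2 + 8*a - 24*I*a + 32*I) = (a + 3*I)/(a + 4*I)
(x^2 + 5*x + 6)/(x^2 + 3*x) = (x + 2)/x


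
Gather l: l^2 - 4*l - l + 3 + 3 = l^2 - 5*l + 6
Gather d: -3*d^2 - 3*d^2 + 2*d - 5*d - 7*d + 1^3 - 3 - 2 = -6*d^2 - 10*d - 4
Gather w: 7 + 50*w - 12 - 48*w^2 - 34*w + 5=-48*w^2 + 16*w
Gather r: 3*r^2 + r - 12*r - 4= 3*r^2 - 11*r - 4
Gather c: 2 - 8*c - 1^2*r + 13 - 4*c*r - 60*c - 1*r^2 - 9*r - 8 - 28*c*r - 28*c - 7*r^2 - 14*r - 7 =c*(-32*r - 96) - 8*r^2 - 24*r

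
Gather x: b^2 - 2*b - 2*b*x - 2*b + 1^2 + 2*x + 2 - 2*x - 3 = b^2 - 2*b*x - 4*b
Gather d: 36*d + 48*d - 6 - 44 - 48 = 84*d - 98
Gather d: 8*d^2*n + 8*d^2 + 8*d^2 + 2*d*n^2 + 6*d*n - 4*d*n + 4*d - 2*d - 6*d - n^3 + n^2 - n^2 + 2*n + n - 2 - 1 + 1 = d^2*(8*n + 16) + d*(2*n^2 + 2*n - 4) - n^3 + 3*n - 2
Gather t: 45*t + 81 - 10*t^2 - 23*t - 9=-10*t^2 + 22*t + 72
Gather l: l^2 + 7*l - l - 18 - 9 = l^2 + 6*l - 27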